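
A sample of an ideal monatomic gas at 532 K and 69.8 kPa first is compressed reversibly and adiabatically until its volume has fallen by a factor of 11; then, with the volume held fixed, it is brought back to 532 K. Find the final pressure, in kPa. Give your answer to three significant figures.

P₃ ≈ 768 kPa

For a monatomic ideal gas γ = 5/3.
Adiabatic step (PV^γ = const): P₂ = 69.8×11^(5/3) = 3798 kPa; T₂ = 532×11^(2/3) = 2631 K.
Isochoric: P₃ = P₂(T₃/T₂) = 3798 × (532/2631) = 767.8 kPa.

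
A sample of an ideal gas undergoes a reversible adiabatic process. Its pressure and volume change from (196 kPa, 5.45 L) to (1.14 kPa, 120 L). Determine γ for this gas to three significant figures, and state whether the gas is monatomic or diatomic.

PV^γ = const ⇒ γ = ln(P₂/P₁) / ln(V₁/V₂).
γ = ln(1.14/196) / ln(5.45/120) = 1.665.
γ ≈ 1.66 is close to 5/3, so the gas is monatomic.

γ ≈ 1.66; monatomic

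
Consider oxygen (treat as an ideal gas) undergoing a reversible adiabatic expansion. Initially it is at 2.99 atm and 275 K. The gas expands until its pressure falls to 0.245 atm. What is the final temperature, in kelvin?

T₂ ≈ 135 K

Along an adiabat T P^((1−γ)/γ) is constant, so T₂ = T₁ (P₂/P₁)^((γ−1)/γ).
For a diatomic ideal gas γ = 7/5, so (γ−1)/γ = 2/7.
T₂ = 275 × (0.245/2.99)^(2/7) = 134.6 K.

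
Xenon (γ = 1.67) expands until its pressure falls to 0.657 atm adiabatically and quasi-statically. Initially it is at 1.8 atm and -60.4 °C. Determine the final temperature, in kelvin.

T₂ ≈ 142 K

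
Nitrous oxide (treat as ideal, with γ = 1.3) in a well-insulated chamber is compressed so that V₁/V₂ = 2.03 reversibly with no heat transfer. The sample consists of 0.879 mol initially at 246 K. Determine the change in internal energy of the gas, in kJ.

ΔU ≈ 1.42 kJ

Adiabatic: T₁V₁^(γ−1) = T₂V₂^(γ−1) ⇒ T₂ = T₁ (V₁/V₂)^(γ−1).
T₂ = 246 × 2.03^(0.3) = 304.2 K.
Q = 0, so ΔU = W_on_gas = nCᵥΔT with Cᵥ = R/(γ−1) = 27.71 J/(mol·K).
ΔU = 0.879 × 27.71 × (304.2 − 246) = 1418 J.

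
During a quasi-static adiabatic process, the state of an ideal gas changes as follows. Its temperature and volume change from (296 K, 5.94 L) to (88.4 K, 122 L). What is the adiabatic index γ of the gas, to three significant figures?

γ ≈ 1.40

TV^(γ−1) = const ⇒ γ − 1 = ln(T₂/T₁) / ln(V₁/V₂).
γ = 1 + ln(88.4/296) / ln(5.94/122) = 1.4.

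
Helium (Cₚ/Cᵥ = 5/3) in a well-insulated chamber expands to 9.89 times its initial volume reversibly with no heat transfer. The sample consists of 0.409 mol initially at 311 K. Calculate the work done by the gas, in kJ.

W ≈ 1.24 kJ

Adiabatic: T₁V₁^(γ−1) = T₂V₂^(γ−1) ⇒ T₂ = T₁ (V₁/V₂)^(γ−1).
T₂ = 311 × (1/9.89)^(2/3) = 67.5 K.
Q = 0, so ΔU = W_on_gas = nCᵥΔT with Cᵥ = R/(γ−1) = 12.47 J/(mol·K).
ΔU = 0.409 × 12.47 × (67.5 − 311) = -1242 J.
Work done by the gas = −ΔU = 1242 J.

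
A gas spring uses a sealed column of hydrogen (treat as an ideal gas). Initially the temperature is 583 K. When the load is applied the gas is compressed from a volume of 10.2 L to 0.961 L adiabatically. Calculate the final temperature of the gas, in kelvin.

T₂ ≈ 1500 K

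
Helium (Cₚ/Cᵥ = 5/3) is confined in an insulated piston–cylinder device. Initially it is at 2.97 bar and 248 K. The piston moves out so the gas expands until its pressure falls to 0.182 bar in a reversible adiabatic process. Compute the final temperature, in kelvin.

T₂ ≈ 81.2 K

Adiabatic: T₂/T₁ = (P₂/P₁)^((γ−1)/γ).
T₂ = 248 × (0.182/2.97)^(2/5) = 81.17 K.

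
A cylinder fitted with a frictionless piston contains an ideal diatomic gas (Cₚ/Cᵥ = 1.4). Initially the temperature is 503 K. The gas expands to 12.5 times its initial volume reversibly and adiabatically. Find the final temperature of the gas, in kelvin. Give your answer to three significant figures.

T₂ ≈ 183 K

Adiabatic: T₁V₁^(γ−1) = T₂V₂^(γ−1) ⇒ T₂ = T₁ (V₁/V₂)^(γ−1).
T₂ = 503 × (1/12.5)^(0.4) = 183.1 K.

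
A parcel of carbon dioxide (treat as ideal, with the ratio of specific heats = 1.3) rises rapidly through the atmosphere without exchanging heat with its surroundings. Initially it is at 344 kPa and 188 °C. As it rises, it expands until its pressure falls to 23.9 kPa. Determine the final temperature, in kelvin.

T₂ ≈ 249 K

Adiabatic: T₂/T₁ = (P₂/P₁)^((γ−1)/γ).
T₁ = 188 °C = 461.1 K.
T₂ = 461.1 × (23.9/344)^(0.231) = 249.2 K.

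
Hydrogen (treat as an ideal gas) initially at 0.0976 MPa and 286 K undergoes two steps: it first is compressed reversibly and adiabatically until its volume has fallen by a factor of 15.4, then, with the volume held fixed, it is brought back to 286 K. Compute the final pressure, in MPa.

For a diatomic ideal gas γ = 7/5.
Adiabatic step (PV^γ = const): P₂ = 0.0976×15.4^(7/5) = 4.487 MPa; T₂ = 286×15.4^(2/5) = 853.8 K.
Isochoric: P₃ = P₂(T₃/T₂) = 4.487 × (286/853.8) = 1.503 MPa.

P₃ ≈ 1.50 MPa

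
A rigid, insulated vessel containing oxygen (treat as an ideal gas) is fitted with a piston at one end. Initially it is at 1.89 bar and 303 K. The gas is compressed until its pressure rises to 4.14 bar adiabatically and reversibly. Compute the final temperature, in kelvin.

T₂ ≈ 379 K

Adiabatic: T₂/T₁ = (P₂/P₁)^((γ−1)/γ).
For a diatomic ideal gas γ = 7/5, so (γ−1)/γ = 2/7.
T₂ = 303 × (4.14/1.89)^(2/7) = 379.1 K.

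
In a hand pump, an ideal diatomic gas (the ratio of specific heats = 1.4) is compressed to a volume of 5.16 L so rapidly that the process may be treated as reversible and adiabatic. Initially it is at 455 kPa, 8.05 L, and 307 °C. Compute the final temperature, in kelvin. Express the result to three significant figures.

T₂ ≈ 693 K

For a reversible adiabat TV^(γ−1) is constant, so T₂ = T₁ (V₁/V₂)^(γ−1).
T₁ = 307 °C = 580.1 K.
T₂ = 580.1 × (8.05/5.16)^(0.4) = 693.1 K.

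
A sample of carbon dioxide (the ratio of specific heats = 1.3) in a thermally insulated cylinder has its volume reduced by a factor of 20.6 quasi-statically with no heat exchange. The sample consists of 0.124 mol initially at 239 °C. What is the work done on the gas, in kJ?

For a reversible adiabat TV^(γ−1) is constant, so T₂ = T₁ (V₁/V₂)^(γ−1).
T₁ = 239 °C = 512.1 K.
T₂ = 512.1 × 20.6^(0.3) = 1269 K.
Q = 0, so ΔU = W_on_gas = nCᵥΔT with Cᵥ = R/(γ−1) = 27.71 J/(mol·K).
ΔU = 0.124 × 27.71 × (1269 − 512.1) = 2602 J.

W ≈ 2.60 kJ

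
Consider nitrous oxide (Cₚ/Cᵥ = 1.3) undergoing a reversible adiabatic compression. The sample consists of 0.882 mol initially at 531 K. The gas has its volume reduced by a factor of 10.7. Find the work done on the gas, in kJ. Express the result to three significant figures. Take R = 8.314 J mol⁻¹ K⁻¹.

For a reversible adiabat TV^(γ−1) is constant, so T₂ = T₁ (V₁/V₂)^(γ−1).
T₂ = 531 × 10.7^(0.3) = 1081 K.
Q = 0, so ΔU = W_on_gas = nCᵥΔT with Cᵥ = R/(γ−1) = 27.71 J/(mol·K).
ΔU = 0.882 × 27.71 × (1081 − 531) = 13450 J.

W ≈ 13.4 kJ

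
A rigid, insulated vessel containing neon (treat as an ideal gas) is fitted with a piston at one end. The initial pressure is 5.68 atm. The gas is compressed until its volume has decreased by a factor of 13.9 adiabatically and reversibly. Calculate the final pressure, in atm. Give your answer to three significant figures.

Since PV^γ is constant along a reversible adiabat, P₂ = P₁ (V₁/V₂)^γ.
For a monatomic ideal gas γ = 5/3.
P₂ = 5.68 × 13.9^(5/3) = 456.4 atm.

P₂ ≈ 456 atm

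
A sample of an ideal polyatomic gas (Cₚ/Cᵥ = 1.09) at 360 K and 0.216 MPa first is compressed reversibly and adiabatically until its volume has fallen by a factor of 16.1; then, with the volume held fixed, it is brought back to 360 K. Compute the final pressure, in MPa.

Adiabatic step (PV^γ = const): P₂ = 0.216×16.1^(1.09) = 4.466 MPa; T₂ = 360×16.1^(0.09) = 462.3 K.
Isochoric: P₃ = P₂(T₃/T₂) = 4.466 × (360/462.3) = 3.478 MPa.

P₃ ≈ 3.48 MPa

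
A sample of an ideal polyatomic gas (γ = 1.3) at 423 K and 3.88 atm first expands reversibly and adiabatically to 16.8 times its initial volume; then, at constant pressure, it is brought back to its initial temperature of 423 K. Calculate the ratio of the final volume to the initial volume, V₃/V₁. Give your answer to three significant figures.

Adiabatic step: V₂/V₁ = 16.8; T₂ = T₁·(1/16.8)^(0.3) = 181.4 K.
Isobaric step: V₃/V₂ = T₃/T₂ = 423/181.4.
V₃/V₁ = (V₂/V₁)(V₃/V₂) = 16.8 × (423/181.4) = 39.17.

V₃/V₁ ≈ 39.2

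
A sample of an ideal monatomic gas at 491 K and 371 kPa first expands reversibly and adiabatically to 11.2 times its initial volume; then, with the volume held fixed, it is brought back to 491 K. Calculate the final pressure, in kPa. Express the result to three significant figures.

P₃ ≈ 33.1 kPa

For a monatomic ideal gas γ = 5/3.
Adiabatic step (PV^γ = const): P₂ = 371×(1/11.2)^(5/3) = 6.617 kPa; T₂ = 491×(1/11.2)^(2/3) = 98.09 K.
Isochoric: P₃ = P₂(T₃/T₂) = 6.617 × (491/98.09) = 33.12 kPa.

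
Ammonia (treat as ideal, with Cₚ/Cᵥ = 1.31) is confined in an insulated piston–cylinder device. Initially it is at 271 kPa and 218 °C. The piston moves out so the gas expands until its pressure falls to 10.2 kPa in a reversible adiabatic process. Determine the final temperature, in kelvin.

Along an adiabat T P^((1−γ)/γ) is constant, so T₂ = T₁ (P₂/P₁)^((γ−1)/γ).
T₁ = 218 °C = 491.1 K.
T₂ = 491.1 × (10.2/271)^(0.237) = 226 K.

T₂ ≈ 226 K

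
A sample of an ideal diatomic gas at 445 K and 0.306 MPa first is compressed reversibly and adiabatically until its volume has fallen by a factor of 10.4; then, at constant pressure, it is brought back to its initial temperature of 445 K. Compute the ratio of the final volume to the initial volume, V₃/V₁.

For a diatomic ideal gas γ = 7/5.
Adiabatic step: V₂/V₁ = 0.09615; T₂ = T₁·10.4^(2/5) = 1135 K.
Isobaric step: V₃/V₂ = T₃/T₂ = 445/1135.
V₃/V₁ = (V₂/V₁)(V₃/V₂) = 0.09615 × (445/1135) = 0.03768.

V₃/V₁ ≈ 0.0377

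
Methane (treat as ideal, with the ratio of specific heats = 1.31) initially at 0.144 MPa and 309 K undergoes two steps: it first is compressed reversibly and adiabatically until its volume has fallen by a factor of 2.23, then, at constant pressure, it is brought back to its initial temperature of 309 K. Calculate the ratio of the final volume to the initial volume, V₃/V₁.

Adiabatic step: V₂/V₁ = 0.4484; T₂ = T₁·2.23^(0.31) = 396.2 K.
Isobaric step: V₃/V₂ = T₃/T₂ = 309/396.2.
V₃/V₁ = (V₂/V₁)(V₃/V₂) = 0.4484 × (309/396.2) = 0.3497.

V₃/V₁ ≈ 0.350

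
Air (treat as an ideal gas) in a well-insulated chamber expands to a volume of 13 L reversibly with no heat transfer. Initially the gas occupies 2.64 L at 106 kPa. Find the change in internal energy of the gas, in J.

ΔU ≈ -330 J

γ = 7/5 for a diatomic ideal gas.
P₂ = P₁(V₁/V₂)^γ = 106×(2.64/13)^(7/5) = 11.38 kPa.
For a reversible adiabat, W_by_gas = (P₁V₁ − P₂V₂)/(γ−1).
W_by = (106000×0.00264 − 11380×0.013) / (2/5) = 329.8 J.
Q = 0 ⇒ ΔU = −W_by = -329.8 J.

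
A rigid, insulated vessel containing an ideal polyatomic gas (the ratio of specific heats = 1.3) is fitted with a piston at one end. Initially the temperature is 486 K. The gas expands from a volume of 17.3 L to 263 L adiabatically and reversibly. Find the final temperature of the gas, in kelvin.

T₂ ≈ 215 K

For a reversible adiabat TV^(γ−1) is constant, so T₂ = T₁ (V₁/V₂)^(γ−1).
T₂ = 486 × (17.3/263)^(0.3) = 214.8 K.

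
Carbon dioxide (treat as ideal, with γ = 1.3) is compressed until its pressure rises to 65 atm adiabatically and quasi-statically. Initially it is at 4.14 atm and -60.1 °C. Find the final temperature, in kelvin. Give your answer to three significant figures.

Adiabatic: T₂/T₁ = (P₂/P₁)^((γ−1)/γ).
T₁ = -60.1 °C = 213 K.
T₂ = 213 × (65/4.14)^(0.231) = 402.2 K.

T₂ ≈ 402 K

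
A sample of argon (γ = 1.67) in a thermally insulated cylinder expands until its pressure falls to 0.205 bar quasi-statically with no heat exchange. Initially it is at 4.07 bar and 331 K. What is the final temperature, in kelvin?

Along an adiabat T P^((1−γ)/γ) is constant, so T₂ = T₁ (P₂/P₁)^((γ−1)/γ).
T₂ = 331 × (0.205/4.07)^(0.401) = 99.8 K.

T₂ ≈ 99.8 K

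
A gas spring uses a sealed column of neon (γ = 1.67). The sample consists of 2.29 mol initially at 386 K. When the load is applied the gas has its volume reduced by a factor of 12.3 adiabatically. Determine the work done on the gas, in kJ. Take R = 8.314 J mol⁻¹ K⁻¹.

W ≈ 48.0 kJ

Adiabatic: T₁V₁^(γ−1) = T₂V₂^(γ−1) ⇒ T₂ = T₁ (V₁/V₂)^(γ−1).
T₂ = 386 × 12.3^(0.67) = 2074 K.
Q = 0, so ΔU = W_on_gas = nCᵥΔT with Cᵥ = R/(γ−1) = 12.41 J/(mol·K).
ΔU = 2.29 × 12.41 × (2074 − 386) = 47970 J.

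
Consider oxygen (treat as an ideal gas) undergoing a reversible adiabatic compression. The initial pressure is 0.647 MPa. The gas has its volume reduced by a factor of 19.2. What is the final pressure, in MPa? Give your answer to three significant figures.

Adiabatic: P₁V₁^γ = P₂V₂^γ ⇒ P₂ = P₁ (V₁/V₂)^γ.
For a diatomic ideal gas γ = 7/5.
P₂ = 0.647 × 19.2^(7/5) = 40.51 MPa.

P₂ ≈ 40.5 MPa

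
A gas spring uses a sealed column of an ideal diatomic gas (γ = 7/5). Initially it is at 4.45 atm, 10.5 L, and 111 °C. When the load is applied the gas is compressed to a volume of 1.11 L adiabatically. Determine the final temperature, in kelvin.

T₂ ≈ 944 K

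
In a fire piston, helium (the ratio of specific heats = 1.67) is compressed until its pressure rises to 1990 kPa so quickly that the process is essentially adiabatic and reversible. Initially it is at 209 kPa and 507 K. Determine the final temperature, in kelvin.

Adiabatic: T₂/T₁ = (P₂/P₁)^((γ−1)/γ).
T₂ = 507 × (1990/209)^(0.401) = 1252 K.

T₂ ≈ 1250 K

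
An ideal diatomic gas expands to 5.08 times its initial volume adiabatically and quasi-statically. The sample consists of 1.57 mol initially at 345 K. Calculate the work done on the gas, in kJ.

W ≈ -5.38 kJ

For a reversible adiabat TV^(γ−1) is constant, so T₂ = T₁ (V₁/V₂)^(γ−1).
γ = 7/5 for a diatomic ideal gas, so γ−1 = 2/5.
T₂ = 345 × (1/5.08)^(2/5) = 180.1 K.
Q = 0, so ΔU = W_on_gas = nCᵥΔT with Cᵥ = R/(γ−1) = 20.79 J/(mol·K).
ΔU = 1.57 × 20.79 × (180.1 − 345) = -5382 J.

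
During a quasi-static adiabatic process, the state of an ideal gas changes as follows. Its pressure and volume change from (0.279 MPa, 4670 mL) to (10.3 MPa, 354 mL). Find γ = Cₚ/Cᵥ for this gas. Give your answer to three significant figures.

γ ≈ 1.40

PV^γ = const ⇒ γ = ln(P₂/P₁) / ln(V₁/V₂).
γ = ln(10.3/0.279) / ln(4670/354) = 1.399.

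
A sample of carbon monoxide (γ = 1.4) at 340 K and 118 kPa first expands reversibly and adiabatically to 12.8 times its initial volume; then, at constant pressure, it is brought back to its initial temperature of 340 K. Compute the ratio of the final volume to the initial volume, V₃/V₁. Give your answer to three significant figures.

V₃/V₁ ≈ 35.5

Adiabatic step: V₂/V₁ = 12.8; T₂ = T₁·(1/12.8)^(0.4) = 122.6 K.
Isobaric step: V₃/V₂ = T₃/T₂ = 340/122.6.
V₃/V₁ = (V₂/V₁)(V₃/V₂) = 12.8 × (340/122.6) = 35.49.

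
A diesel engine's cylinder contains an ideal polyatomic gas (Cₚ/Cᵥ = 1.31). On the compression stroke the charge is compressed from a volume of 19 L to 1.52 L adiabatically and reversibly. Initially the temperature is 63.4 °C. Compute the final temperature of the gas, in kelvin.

T₂ ≈ 736 K

Adiabatic: T₁V₁^(γ−1) = T₂V₂^(γ−1) ⇒ T₂ = T₁ (V₁/V₂)^(γ−1).
T₁ = 63.4 °C = 336.5 K.
T₂ = 336.5 × (19/1.52)^(0.31) = 736.4 K.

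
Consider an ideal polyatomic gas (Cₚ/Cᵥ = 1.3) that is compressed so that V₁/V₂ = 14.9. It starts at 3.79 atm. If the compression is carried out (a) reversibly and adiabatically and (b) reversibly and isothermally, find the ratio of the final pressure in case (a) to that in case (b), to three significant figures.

P_adiabatic / P_isothermal ≈ 2.25

Isothermal: P_b = P₁(V₁/V₂) = 3.79×14.9.
Adiabatic: P_a = P₁(V₁/V₂)^γ = 3.79×14.9^(1.3).
P_a/P_b = (V₁/V₂)^(γ−1) = 14.9^(0.3) = 2.249.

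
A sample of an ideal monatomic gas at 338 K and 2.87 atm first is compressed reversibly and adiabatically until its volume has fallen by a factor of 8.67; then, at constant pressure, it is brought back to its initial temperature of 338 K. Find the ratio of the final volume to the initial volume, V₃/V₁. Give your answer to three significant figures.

V₃/V₁ ≈ 0.0273

For a monatomic ideal gas γ = 5/3.
Adiabatic step: V₂/V₁ = 0.1153; T₂ = T₁·8.67^(2/3) = 1426 K.
Isobaric step: V₃/V₂ = T₃/T₂ = 338/1426.
V₃/V₁ = (V₂/V₁)(V₃/V₂) = 0.1153 × (338/1426) = 0.02733.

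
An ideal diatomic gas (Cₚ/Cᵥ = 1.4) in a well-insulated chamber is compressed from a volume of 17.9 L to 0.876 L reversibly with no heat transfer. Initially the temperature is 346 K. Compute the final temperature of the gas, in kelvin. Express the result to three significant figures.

T₂ ≈ 1160 K

Adiabatic: T₁V₁^(γ−1) = T₂V₂^(γ−1) ⇒ T₂ = T₁ (V₁/V₂)^(γ−1).
T₂ = 346 × (17.9/0.876)^(0.4) = 1157 K.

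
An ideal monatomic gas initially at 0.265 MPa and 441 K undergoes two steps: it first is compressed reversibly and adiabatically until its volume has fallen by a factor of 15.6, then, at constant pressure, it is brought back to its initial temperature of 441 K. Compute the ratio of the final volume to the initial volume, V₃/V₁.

V₃/V₁ ≈ 0.0103

For a monatomic ideal gas γ = 5/3.
Adiabatic step: V₂/V₁ = 0.0641; T₂ = T₁·15.6^(2/3) = 2753 K.
Isobaric step: V₃/V₂ = T₃/T₂ = 441/2753.
V₃/V₁ = (V₂/V₁)(V₃/V₂) = 0.0641 × (441/2753) = 0.01027.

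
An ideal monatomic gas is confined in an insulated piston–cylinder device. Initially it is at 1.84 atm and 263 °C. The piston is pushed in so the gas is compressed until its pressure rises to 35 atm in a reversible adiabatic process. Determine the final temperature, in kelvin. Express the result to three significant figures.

Along an adiabat T P^((1−γ)/γ) is constant, so T₂ = T₁ (P₂/P₁)^((γ−1)/γ).
For a monatomic ideal gas γ = 5/3, so (γ−1)/γ = 2/5.
T₁ = 263 °C = 536.1 K.
T₂ = 536.1 × (35/1.84)^(2/5) = 1742 K.

T₂ ≈ 1740 K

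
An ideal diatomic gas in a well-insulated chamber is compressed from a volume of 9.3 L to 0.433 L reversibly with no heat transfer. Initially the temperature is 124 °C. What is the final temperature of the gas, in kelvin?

For a reversible adiabat TV^(γ−1) is constant, so T₂ = T₁ (V₁/V₂)^(γ−1).
For a diatomic ideal gas γ = 7/5, so γ−1 = 2/5.
T₁ = 124 °C = 397.1 K.
T₂ = 397.1 × (9.3/0.433)^(2/5) = 1354 K.

T₂ ≈ 1350 K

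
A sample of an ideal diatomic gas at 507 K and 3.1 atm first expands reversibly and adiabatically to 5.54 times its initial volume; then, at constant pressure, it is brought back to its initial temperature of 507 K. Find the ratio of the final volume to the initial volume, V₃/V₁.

V₃/V₁ ≈ 11.0

For a diatomic ideal gas γ = 7/5.
Adiabatic step: V₂/V₁ = 5.54; T₂ = T₁·(1/5.54)^(2/5) = 255.6 K.
Isobaric step: V₃/V₂ = T₃/T₂ = 507/255.6.
V₃/V₁ = (V₂/V₁)(V₃/V₂) = 5.54 × (507/255.6) = 10.99.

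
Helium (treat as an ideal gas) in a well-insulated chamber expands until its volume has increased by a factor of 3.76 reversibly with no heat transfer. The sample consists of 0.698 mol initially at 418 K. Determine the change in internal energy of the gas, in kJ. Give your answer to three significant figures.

ΔU ≈ -2.13 kJ

For a reversible adiabat TV^(γ−1) is constant, so T₂ = T₁ (V₁/V₂)^(γ−1).
γ = 5/3 for a monatomic ideal gas, so γ−1 = 2/3.
T₂ = 418 × (1/3.76)^(2/3) = 172.9 K.
Q = 0, so ΔU = W_on_gas = nCᵥΔT with Cᵥ = R/(γ−1) = 12.47 J/(mol·K).
ΔU = 0.698 × 12.47 × (172.9 − 418) = -2134 J.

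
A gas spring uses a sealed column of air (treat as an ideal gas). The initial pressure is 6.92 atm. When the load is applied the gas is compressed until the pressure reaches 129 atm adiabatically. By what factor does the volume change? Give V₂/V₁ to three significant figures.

From PV^γ = const, V₂/V₁ = (P₁/P₂)^(1/γ).
For a diatomic ideal gas γ = 7/5.
V₂/V₁ = (6.92/129)^(5/7) = 0.1237.

V₂/V₁ ≈ 0.124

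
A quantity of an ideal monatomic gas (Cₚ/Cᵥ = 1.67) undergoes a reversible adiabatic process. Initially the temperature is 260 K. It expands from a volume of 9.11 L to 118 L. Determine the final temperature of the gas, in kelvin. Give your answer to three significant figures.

T₂ ≈ 46.7 K

For a reversible adiabat TV^(γ−1) is constant, so T₂ = T₁ (V₁/V₂)^(γ−1).
T₂ = 260 × (9.11/118)^(0.67) = 46.74 K.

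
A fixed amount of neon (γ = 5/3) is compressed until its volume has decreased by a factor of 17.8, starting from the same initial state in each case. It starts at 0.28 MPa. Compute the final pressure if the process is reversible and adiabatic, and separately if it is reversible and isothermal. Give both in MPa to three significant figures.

Isothermal: P₂ = P₁(V₁/V₂) = 0.28×17.8 = 4.984 MPa.
Adiabatic: P₂ = P₁(V₁/V₂)^γ = 0.28×17.8^(5/3) = 33.98 MPa.

adiabatic: 34.0 MPa; isothermal: 4.98 MPa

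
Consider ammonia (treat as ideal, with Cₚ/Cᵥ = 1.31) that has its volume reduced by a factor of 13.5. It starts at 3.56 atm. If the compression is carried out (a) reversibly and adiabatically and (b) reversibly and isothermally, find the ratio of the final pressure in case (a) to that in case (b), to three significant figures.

Isothermal: P_b = P₁(V₁/V₂) = 3.56×13.5.
Adiabatic: P_a = P₁(V₁/V₂)^γ = 3.56×13.5^(1.31).
P_a/P_b = (V₁/V₂)^(γ−1) = 13.5^(0.31) = 2.241.

P_adiabatic / P_isothermal ≈ 2.24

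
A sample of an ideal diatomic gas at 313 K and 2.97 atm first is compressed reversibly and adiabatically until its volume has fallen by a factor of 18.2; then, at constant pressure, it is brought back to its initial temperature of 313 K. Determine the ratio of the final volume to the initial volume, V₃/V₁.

V₃/V₁ ≈ 0.0172

For a diatomic ideal gas γ = 7/5.
Adiabatic step: V₂/V₁ = 0.05495; T₂ = T₁·18.2^(2/5) = 999 K.
Isobaric step: V₃/V₂ = T₃/T₂ = 313/999.
V₃/V₁ = (V₂/V₁)(V₃/V₂) = 0.05495 × (313/999) = 0.01721.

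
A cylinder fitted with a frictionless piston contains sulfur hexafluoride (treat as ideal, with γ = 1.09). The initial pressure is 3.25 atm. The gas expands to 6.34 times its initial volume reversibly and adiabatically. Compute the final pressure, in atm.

P₂ ≈ 0.434 atm

Adiabatic: P₁V₁^γ = P₂V₂^γ ⇒ P₂ = P₁ (V₁/V₂)^γ.
P₂ = 3.25 × (1/6.34)^(1.09) = 0.4341 atm.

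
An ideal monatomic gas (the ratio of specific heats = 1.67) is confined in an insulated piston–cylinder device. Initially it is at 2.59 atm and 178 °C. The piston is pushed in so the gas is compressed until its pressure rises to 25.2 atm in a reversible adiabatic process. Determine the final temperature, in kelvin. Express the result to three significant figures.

T₂ ≈ 1120 K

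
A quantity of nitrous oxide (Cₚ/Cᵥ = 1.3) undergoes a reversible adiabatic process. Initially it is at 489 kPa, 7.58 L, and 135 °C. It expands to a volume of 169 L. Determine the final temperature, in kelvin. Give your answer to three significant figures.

T₂ ≈ 161 K

Adiabatic: T₁V₁^(γ−1) = T₂V₂^(γ−1) ⇒ T₂ = T₁ (V₁/V₂)^(γ−1).
T₁ = 135 °C = 408.1 K.
T₂ = 408.1 × (7.58/169)^(0.3) = 160.8 K.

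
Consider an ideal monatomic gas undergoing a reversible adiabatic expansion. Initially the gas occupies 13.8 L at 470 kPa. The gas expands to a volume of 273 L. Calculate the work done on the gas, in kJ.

γ = 5/3 for a monatomic ideal gas.
P₂ = P₁(V₁/V₂)^γ = 470×(13.8/273)^(5/3) = 3.248 kPa.
For a reversible adiabat, W_by_gas = (P₁V₁ − P₂V₂)/(γ−1).
W_by = (470000×0.0138 − 3248×0.273) / (2/3) = 8399 J.
W_on_gas = −W_by = -8399 J.

W ≈ -8.40 kJ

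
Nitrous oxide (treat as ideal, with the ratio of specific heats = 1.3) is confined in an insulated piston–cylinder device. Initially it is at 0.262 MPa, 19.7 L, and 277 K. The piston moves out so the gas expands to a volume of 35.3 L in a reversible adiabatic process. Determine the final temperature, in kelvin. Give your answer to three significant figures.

Adiabatic: T₁V₁^(γ−1) = T₂V₂^(γ−1) ⇒ T₂ = T₁ (V₁/V₂)^(γ−1).
T₂ = 277 × (19.7/35.3)^(0.3) = 232.5 K.

T₂ ≈ 233 K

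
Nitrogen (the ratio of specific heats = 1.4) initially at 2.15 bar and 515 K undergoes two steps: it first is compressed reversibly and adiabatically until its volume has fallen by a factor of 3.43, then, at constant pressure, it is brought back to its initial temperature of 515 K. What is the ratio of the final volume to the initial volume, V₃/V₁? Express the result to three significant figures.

Adiabatic step: V₂/V₁ = 0.2915; T₂ = T₁·3.43^(0.4) = 843.2 K.
Isobaric step: V₃/V₂ = T₃/T₂ = 515/843.2.
V₃/V₁ = (V₂/V₁)(V₃/V₂) = 0.2915 × (515/843.2) = 0.1781.

V₃/V₁ ≈ 0.178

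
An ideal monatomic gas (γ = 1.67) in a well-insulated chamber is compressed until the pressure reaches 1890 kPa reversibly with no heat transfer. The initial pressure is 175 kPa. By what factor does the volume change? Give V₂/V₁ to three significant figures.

V₂/V₁ ≈ 0.241

From PV^γ = const, V₂/V₁ = (P₁/P₂)^(1/γ).
V₂/V₁ = (175/1890)^(0.599) = 0.2405.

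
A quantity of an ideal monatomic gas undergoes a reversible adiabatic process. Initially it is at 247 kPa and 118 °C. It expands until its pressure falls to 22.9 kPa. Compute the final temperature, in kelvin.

Adiabatic: T₂/T₁ = (P₂/P₁)^((γ−1)/γ).
For a monatomic ideal gas γ = 5/3, so (γ−1)/γ = 2/5.
T₁ = 118 °C = 391.1 K.
T₂ = 391.1 × (22.9/247)^(2/5) = 151.1 K.

T₂ ≈ 151 K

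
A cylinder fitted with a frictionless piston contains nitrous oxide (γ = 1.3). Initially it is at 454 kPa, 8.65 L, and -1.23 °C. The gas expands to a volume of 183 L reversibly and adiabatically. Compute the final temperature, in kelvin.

T₂ ≈ 109 K

For a reversible adiabat TV^(γ−1) is constant, so T₂ = T₁ (V₁/V₂)^(γ−1).
T₁ = -1.23 °C = 271.9 K.
T₂ = 271.9 × (8.65/183)^(0.3) = 108.8 K.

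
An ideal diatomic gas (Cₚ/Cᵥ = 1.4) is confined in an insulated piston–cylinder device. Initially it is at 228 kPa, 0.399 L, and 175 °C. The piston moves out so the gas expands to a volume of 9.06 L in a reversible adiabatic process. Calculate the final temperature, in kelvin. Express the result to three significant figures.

T₂ ≈ 129 K

Adiabatic: T₁V₁^(γ−1) = T₂V₂^(γ−1) ⇒ T₂ = T₁ (V₁/V₂)^(γ−1).
T₁ = 175 °C = 448.1 K.
T₂ = 448.1 × (0.399/9.06)^(0.4) = 128.5 K.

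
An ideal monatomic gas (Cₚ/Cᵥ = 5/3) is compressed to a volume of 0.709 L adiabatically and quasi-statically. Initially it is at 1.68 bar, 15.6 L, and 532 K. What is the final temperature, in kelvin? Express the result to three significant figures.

Adiabatic: T₁V₁^(γ−1) = T₂V₂^(γ−1) ⇒ T₂ = T₁ (V₁/V₂)^(γ−1).
T₂ = 532 × (15.6/0.709)^(2/3) = 4177 K.

T₂ ≈ 4180 K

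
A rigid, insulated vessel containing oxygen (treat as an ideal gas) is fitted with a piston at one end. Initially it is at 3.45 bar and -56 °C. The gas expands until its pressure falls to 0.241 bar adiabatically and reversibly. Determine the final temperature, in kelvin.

T₂ ≈ 102 K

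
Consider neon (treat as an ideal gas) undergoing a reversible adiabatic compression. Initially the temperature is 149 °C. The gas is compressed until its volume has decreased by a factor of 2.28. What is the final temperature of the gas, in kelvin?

For a reversible adiabat TV^(γ−1) is constant, so T₂ = T₁ (V₁/V₂)^(γ−1).
For a monatomic ideal gas γ = 5/3, so γ−1 = 2/3.
T₁ = 149 °C = 422.1 K.
T₂ = 422.1 × 2.28^(2/3) = 731.3 K.

T₂ ≈ 731 K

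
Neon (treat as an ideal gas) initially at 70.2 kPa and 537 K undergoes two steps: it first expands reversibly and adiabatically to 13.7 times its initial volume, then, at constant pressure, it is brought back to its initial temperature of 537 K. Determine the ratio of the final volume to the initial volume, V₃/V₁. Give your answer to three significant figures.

V₃/V₁ ≈ 78.4

For a monatomic ideal gas γ = 5/3.
Adiabatic step: V₂/V₁ = 13.7; T₂ = T₁·(1/13.7)^(2/3) = 93.79 K.
Isobaric step: V₃/V₂ = T₃/T₂ = 537/93.79.
V₃/V₁ = (V₂/V₁)(V₃/V₂) = 13.7 × (537/93.79) = 78.44.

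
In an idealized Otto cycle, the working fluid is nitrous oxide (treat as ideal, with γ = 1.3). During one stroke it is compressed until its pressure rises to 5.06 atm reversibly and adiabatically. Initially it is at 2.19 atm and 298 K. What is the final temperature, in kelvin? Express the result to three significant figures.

Along an adiabat T P^((1−γ)/γ) is constant, so T₂ = T₁ (P₂/P₁)^((γ−1)/γ).
T₂ = 298 × (5.06/2.19)^(0.231) = 361.5 K.

T₂ ≈ 362 K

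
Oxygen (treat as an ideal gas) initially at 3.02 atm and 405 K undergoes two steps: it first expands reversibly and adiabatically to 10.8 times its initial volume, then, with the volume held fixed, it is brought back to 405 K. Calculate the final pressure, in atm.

For a diatomic ideal gas γ = 7/5.
Adiabatic step (PV^γ = const): P₂ = 3.02×(1/10.8)^(7/5) = 0.1079 atm; T₂ = 405×(1/10.8)^(2/5) = 156.3 K.
Isochoric: P₃ = P₂(T₃/T₂) = 0.1079 × (405/156.3) = 0.2796 atm.

P₃ ≈ 0.280 atm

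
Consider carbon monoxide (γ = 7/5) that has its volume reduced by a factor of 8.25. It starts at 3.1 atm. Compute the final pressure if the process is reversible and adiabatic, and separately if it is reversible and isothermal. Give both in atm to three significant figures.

Isothermal: P₂ = P₁(V₁/V₂) = 3.1×8.25 = 25.57 atm.
Adiabatic: P₂ = P₁(V₁/V₂)^γ = 3.1×8.25^(7/5) = 59.48 atm.

adiabatic: 59.5 atm; isothermal: 25.6 atm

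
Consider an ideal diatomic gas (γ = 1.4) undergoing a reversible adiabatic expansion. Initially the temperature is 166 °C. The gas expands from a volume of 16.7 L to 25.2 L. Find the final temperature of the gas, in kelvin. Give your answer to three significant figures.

T₂ ≈ 373 K

Adiabatic: T₁V₁^(γ−1) = T₂V₂^(γ−1) ⇒ T₂ = T₁ (V₁/V₂)^(γ−1).
T₁ = 166 °C = 439.1 K.
T₂ = 439.1 × (16.7/25.2)^(0.4) = 372.5 K.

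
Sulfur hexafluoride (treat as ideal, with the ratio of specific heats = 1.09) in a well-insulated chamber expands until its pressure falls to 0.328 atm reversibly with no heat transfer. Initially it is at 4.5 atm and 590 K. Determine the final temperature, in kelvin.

T₂ ≈ 475 K

Adiabatic: T₂/T₁ = (P₂/P₁)^((γ−1)/γ).
T₂ = 590 × (0.328/4.5)^(0.0826) = 475.3 K.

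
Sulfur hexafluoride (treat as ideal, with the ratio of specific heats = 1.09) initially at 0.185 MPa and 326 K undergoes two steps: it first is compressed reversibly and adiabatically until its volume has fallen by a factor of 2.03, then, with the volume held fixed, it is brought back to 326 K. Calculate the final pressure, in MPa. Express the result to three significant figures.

P₃ ≈ 0.376 MPa

Adiabatic step (PV^γ = const): P₂ = 0.185×2.03^(1.09) = 0.4003 MPa; T₂ = 326×2.03^(0.09) = 347.4 K.
Isochoric: P₃ = P₂(T₃/T₂) = 0.4003 × (326/347.4) = 0.3755 MPa.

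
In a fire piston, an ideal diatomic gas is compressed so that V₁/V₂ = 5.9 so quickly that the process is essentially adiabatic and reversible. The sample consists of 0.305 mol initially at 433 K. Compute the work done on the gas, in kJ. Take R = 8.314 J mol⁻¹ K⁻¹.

W ≈ 2.84 kJ

For a reversible adiabat TV^(γ−1) is constant, so T₂ = T₁ (V₁/V₂)^(γ−1).
γ = 7/5 for a diatomic ideal gas, so γ−1 = 2/5.
T₂ = 433 × 5.9^(2/5) = 880.7 K.
Q = 0, so ΔU = W_on_gas = nCᵥΔT with Cᵥ = R/(γ−1) = 20.79 J/(mol·K).
ΔU = 0.305 × 20.79 × (880.7 − 433) = 2838 J.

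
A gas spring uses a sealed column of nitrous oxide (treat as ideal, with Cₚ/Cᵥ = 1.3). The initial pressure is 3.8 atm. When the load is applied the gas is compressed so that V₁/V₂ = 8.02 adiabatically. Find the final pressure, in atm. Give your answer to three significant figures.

P₂ ≈ 56.9 atm

Adiabatic: P₁V₁^γ = P₂V₂^γ ⇒ P₂ = P₁ (V₁/V₂)^γ.
P₂ = 3.8 × 8.02^(1.3) = 56.91 atm.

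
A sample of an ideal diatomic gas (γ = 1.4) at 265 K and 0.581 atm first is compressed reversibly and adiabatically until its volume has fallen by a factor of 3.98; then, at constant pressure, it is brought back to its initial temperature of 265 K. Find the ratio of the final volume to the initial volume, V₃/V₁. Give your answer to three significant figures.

Adiabatic step: V₂/V₁ = 0.2513; T₂ = T₁·3.98^(0.4) = 460.5 K.
Isobaric step: V₃/V₂ = T₃/T₂ = 265/460.5.
V₃/V₁ = (V₂/V₁)(V₃/V₂) = 0.2513 × (265/460.5) = 0.1446.

V₃/V₁ ≈ 0.145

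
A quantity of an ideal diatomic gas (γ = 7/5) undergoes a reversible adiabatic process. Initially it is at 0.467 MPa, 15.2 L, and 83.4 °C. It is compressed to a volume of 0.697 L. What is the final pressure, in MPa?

P₂ ≈ 34.9 MPa

Adiabatic: P₁V₁^γ = P₂V₂^γ ⇒ P₂ = P₁ (V₁/V₂)^γ.
P₂ = 0.467 × (15.2/0.697)^(7/5) = 34.94 MPa.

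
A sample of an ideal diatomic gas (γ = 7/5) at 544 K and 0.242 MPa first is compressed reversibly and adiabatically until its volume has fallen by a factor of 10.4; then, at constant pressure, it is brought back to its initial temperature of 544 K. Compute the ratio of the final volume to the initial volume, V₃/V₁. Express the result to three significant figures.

Adiabatic step: V₂/V₁ = 0.09615; T₂ = T₁·10.4^(2/5) = 1388 K.
Isobaric step: V₃/V₂ = T₃/T₂ = 544/1388.
V₃/V₁ = (V₂/V₁)(V₃/V₂) = 0.09615 × (544/1388) = 0.03768.

V₃/V₁ ≈ 0.0377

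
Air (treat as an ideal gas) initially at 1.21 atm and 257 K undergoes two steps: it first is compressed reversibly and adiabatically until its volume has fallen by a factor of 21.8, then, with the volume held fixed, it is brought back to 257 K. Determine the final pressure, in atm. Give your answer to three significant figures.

P₃ ≈ 26.4 atm

For a diatomic ideal gas γ = 7/5.
Adiabatic step (PV^γ = const): P₂ = 1.21×21.8^(7/5) = 90.49 atm; T₂ = 257×21.8^(2/5) = 881.7 K.
Isochoric: P₃ = P₂(T₃/T₂) = 90.49 × (257/881.7) = 26.38 atm.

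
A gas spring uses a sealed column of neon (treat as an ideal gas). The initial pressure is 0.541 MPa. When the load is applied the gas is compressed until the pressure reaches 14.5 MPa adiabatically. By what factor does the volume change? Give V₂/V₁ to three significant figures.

From PV^γ = const, V₂/V₁ = (P₁/P₂)^(1/γ).
For a monatomic ideal gas γ = 5/3.
V₂/V₁ = (0.541/14.5)^(3/5) = 0.139.

V₂/V₁ ≈ 0.139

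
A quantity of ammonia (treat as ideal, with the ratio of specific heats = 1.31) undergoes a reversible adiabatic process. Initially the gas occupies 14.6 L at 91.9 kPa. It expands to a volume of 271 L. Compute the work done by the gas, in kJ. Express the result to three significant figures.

P₂ = P₁(V₁/V₂)^γ = 91.9×(14.6/271)^(1.31) = 2.002 kPa.
For a reversible adiabat, W_by_gas = (P₁V₁ − P₂V₂)/(γ−1).
W_by = (91900×0.0146 − 2002×0.271) / (0.31) = 2578 J.

W ≈ 2.58 kJ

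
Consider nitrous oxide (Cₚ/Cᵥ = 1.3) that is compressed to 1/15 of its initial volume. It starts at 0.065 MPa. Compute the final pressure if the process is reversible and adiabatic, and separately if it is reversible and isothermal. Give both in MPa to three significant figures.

Isothermal: P₂ = P₁(V₁/V₂) = 0.065×15 = 0.975 MPa.
Adiabatic: P₂ = P₁(V₁/V₂)^γ = 0.065×15^(1.3) = 2.197 MPa.

adiabatic: 2.20 MPa; isothermal: 0.975 MPa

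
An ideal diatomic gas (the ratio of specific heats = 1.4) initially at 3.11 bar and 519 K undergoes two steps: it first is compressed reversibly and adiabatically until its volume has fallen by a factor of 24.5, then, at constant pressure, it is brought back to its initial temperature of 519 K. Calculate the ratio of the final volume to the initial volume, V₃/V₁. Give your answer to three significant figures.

V₃/V₁ ≈ 0.0114

Adiabatic step: V₂/V₁ = 0.04082; T₂ = T₁·24.5^(0.4) = 1866 K.
Isobaric step: V₃/V₂ = T₃/T₂ = 519/1866.
V₃/V₁ = (V₂/V₁)(V₃/V₂) = 0.04082 × (519/1866) = 0.01135.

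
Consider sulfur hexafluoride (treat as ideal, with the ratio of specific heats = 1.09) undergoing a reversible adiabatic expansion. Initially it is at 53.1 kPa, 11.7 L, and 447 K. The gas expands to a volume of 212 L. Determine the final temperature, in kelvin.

For a reversible adiabat TV^(γ−1) is constant, so T₂ = T₁ (V₁/V₂)^(γ−1).
T₂ = 447 × (11.7/212)^(0.09) = 344.4 K.

T₂ ≈ 344 K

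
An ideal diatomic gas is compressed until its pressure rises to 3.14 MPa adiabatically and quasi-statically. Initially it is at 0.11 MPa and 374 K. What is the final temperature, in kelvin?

Along an adiabat T P^((1−γ)/γ) is constant, so T₂ = T₁ (P₂/P₁)^((γ−1)/γ).
For a diatomic ideal gas γ = 7/5, so (γ−1)/γ = 2/7.
T₂ = 374 × (3.14/0.11)^(2/7) = 974.4 K.

T₂ ≈ 974 K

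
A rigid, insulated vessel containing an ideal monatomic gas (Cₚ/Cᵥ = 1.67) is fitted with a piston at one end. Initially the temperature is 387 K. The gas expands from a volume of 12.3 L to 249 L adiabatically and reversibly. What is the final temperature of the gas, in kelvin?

Adiabatic: T₁V₁^(γ−1) = T₂V₂^(γ−1) ⇒ T₂ = T₁ (V₁/V₂)^(γ−1).
T₂ = 387 × (12.3/249)^(0.67) = 51.58 K.

T₂ ≈ 51.6 K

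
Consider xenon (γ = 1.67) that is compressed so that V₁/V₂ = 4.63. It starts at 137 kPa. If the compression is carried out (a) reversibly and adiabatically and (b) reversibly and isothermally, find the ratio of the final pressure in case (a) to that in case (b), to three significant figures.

Isothermal: P_b = P₁(V₁/V₂) = 137×4.63.
Adiabatic: P_a = P₁(V₁/V₂)^γ = 137×4.63^(1.67).
P_a/P_b = (V₁/V₂)^(γ−1) = 4.63^(0.67) = 2.792.

P_adiabatic / P_isothermal ≈ 2.79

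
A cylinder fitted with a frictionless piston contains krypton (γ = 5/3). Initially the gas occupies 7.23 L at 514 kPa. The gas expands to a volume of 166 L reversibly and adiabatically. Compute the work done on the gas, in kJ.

P₂ = P₁(V₁/V₂)^γ = 514×(7.23/166)^(5/3) = 2.771 kPa.
For a reversible adiabat, W_by_gas = (P₁V₁ − P₂V₂)/(γ−1).
W_by = (514000×0.00723 − 2771×0.166) / (2/3) = 4884 J.
W_on_gas = −W_by = -4884 J.

W ≈ -4.88 kJ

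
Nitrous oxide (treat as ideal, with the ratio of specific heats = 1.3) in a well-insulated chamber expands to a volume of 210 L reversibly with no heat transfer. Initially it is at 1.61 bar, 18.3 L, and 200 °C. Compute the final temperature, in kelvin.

Adiabatic: T₁V₁^(γ−1) = T₂V₂^(γ−1) ⇒ T₂ = T₁ (V₁/V₂)^(γ−1).
T₁ = 200 °C = 473.1 K.
T₂ = 473.1 × (18.3/210)^(0.3) = 227.5 K.

T₂ ≈ 228 K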